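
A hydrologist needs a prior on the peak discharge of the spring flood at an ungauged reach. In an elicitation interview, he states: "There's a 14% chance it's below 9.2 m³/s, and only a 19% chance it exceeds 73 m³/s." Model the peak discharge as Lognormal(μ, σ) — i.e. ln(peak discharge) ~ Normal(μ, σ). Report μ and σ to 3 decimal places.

If T ~ Lognormal(μ,σ) then ln T ~ Normal(μ,σ), so the p-quantile of ln T is μ + z_p·σ.
ln(9.2) = 2.219 and ln(73) = 4.29; z_{0.14} = -1.08, z_{0.81} = 0.8779.
σ = (4.29 − 2.219)/(0.8779 − (-1.08)) = 1.058.
μ = 2.219 − (-1.08)·1.058 = 3.362.

μ ≈ 3.362, σ ≈ 1.058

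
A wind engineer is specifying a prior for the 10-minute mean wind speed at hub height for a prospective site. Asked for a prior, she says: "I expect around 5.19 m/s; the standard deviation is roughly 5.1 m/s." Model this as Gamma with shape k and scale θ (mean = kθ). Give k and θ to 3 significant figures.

For Gamma(k, scale θ): mean = kθ, variance = kθ², so CV = 1/√k.
CV = SD/mean = 5.1/5.19 = 0.9827, hence k = 1/CV² = 1.04.
Then θ = mean/k = 5.19/1.04 = 5.01.

k ≈ 1.04, θ ≈ 5.01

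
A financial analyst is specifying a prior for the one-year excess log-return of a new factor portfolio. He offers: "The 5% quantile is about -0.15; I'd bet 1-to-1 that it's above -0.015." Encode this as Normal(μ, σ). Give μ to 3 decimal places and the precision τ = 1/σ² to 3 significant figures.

For Normal(μ,σ), the p-quantile is μ + z_p·σ. Here z_{0.05} = -1.645, z_{0.5} = 0.
So -0.15 = μ − 1.645σ and -0.015 = μ + 0σ.
Subtracting: σ = (-0.015 − -0.15)/(0 − (-1.645)) = 0.082.
Then μ = -0.15 − (-1.645)·0.082 = -0.015.
Precision τ = 1/σ² = 1/0.08207² = 148.

μ = -0.015, τ = 148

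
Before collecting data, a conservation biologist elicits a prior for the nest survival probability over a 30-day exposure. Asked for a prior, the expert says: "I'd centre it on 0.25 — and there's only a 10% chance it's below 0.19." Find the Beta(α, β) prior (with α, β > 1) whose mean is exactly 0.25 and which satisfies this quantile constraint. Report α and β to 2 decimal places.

With mean 0.25 fixed, write α = 0.25s, β = 0.75s where s = α+β.
Need P(θ < 0.19) = 0.1 under Beta(0.25s, 0.75s). Normal approximation: (q−m)/√(m(1−m)/s) ≈ z_{0.1} = -1.28, so s ≈ 0.25·0.75·(-1.28)²/(0.19−0.25)² = 85.5.
At s = 85.5: P(θ<0.19) ≈ 0.094. Adjusting to match 0.1 gives s ≈ 81.11.
So α = 0.25·81.11 ≈ 20.28, β = 0.75·81.11 ≈ 60.83.

α ≈ 20.28, β ≈ 60.83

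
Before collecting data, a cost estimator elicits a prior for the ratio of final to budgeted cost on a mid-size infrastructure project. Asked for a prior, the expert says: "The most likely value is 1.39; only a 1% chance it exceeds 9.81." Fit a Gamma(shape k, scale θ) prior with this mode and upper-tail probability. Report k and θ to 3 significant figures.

Gamma(k,θ) with k>1 has mode (k−1)θ, so θ = 1.39/(k−1).
Need P(X < 9.81) = 0.99 with θ tied to k this way. Start at k = 2, θ = 1.39: P(X<9.81) ≈ 0.993.
Too high — lower k to spread out. Iterating converges to k ≈ 1.92.
Then θ = 1.39/(1.92−1) ≈ 1.51.

k ≈ 1.92, θ ≈ 1.51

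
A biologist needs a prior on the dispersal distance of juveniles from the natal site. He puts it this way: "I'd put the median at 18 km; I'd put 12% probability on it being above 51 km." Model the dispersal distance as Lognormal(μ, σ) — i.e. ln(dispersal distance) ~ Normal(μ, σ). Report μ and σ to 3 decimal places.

If T ~ Lognormal(μ,σ) then ln T ~ Normal(μ,σ), so the p-quantile of ln T is μ + z_p·σ.
ln(18) = 2.89 and ln(51) = 3.932; z_{0.5} = 0, z_{0.88} = 1.175.
σ = (3.932 − 2.89)/(1.175 − (0)) = 0.886.
μ = 2.89 − (0)·0.886 = 2.890.

μ ≈ 2.890, σ ≈ 0.886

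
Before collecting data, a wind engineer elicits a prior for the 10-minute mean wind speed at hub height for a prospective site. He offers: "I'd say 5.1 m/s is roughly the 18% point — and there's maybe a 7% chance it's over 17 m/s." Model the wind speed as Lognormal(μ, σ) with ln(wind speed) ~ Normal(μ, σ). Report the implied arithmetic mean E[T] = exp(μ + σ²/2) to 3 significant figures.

If T ~ Lognormal(μ,σ) then ln T ~ Normal(μ,σ), so the p-quantile of ln T is μ + z_p·σ.
ln(5.1) = 1.629 and ln(17) = 2.833; z_{0.18} = -0.9154, z_{0.93} = 1.476.
σ = (2.833 − 1.629)/(1.476 − (-0.9154)) = 0.504.
μ = 1.629 − (-0.9154)·0.504 = 2.090.
E[T] = exp(μ + σ²/2) = exp(2.090 + 0.1268) = 9.18 m/s.

E[T] ≈ 9.18 m/s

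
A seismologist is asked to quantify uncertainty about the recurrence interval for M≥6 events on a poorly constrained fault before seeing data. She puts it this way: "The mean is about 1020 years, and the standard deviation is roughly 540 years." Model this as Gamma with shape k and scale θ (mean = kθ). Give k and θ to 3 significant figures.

k ≈ 3.57, θ ≈ 286

For Gamma(k, scale θ): mean = kθ, variance = kθ², so CV = 1/√k.
CV = SD/mean = 540/1020 = 0.5294, hence k = 1/CV² = 3.57.
Then θ = mean/k = 1020/3.57 = 286.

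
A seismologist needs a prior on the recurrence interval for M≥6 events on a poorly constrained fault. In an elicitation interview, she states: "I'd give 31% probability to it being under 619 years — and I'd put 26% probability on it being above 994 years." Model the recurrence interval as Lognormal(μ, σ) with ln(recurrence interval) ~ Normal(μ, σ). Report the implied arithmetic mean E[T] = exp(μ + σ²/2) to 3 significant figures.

If T ~ Lognormal(μ,σ) then ln T ~ Normal(μ,σ), so the p-quantile of ln T is μ + z_p·σ.
ln(619) = 6.428 and ln(994) = 6.902; z_{0.31} = -0.4959, z_{0.74} = 0.6433.
σ = (6.902 − 6.428)/(0.6433 − (-0.4959)) = 0.416.
μ = 6.428 − (-0.4959)·0.416 = 6.634.
E[T] = exp(μ + σ²/2) = exp(6.634 + 0.0864) = 829 years.

E[T] ≈ 829 years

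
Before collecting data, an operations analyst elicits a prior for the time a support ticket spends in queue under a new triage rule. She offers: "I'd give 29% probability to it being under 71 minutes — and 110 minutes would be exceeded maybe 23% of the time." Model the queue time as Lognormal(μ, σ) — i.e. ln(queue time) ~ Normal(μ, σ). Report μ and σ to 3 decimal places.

If T ~ Lognormal(μ,σ) then ln T ~ Normal(μ,σ), so the p-quantile of ln T is μ + z_p·σ.
ln(71) = 4.263 and ln(110) = 4.7; z_{0.29} = -0.5534, z_{0.77} = 0.7388.
σ = (4.7 − 4.263)/(0.7388 − (-0.5534)) = 0.339.
μ = 4.263 − (-0.5534)·0.339 = 4.450.

μ ≈ 4.450, σ ≈ 0.339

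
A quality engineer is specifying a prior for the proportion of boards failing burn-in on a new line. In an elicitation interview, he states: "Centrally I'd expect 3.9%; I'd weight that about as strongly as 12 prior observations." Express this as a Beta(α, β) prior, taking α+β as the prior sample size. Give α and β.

α = 0.468, β = 11.532

Under the effective-sample-size interpretation, Beta(α, β) has prior mean α/(α+β) and prior sample size α+β.
So α+β = 12 and α/(α+β) = 0.039, giving α = 0.039·12 = 0.468 and β = 12 − 0.468 = 11.532.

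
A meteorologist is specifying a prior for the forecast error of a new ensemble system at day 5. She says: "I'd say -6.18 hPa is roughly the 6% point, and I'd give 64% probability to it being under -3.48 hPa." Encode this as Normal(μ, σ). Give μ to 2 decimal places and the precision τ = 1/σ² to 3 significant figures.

μ = -3.99, τ = 0.502

For Normal(μ,σ), the p-quantile is μ + z_p·σ. Here z_{0.06} = -1.555, z_{0.64} = 0.3585.
So -6.18 = μ − 1.555σ and -3.48 = μ + 0.3585σ.
Subtracting: σ = (-3.48 − -6.18)/(0.3585 − (-1.555)) = 1.41.
Then μ = -6.18 − (-1.555)·1.41 = -3.99.
Precision τ = 1/σ² = 1/1.411² = 0.502.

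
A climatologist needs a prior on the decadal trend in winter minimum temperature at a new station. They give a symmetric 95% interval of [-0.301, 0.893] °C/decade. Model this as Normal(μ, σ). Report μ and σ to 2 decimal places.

A symmetric 95% interval runs μ ± z·σ with z = 1.96.
Half-width = 0.597, so σ = 0.597/1.96 = 0.30.
μ is the interval midpoint, 0.30.

μ = 0.30, σ = 0.30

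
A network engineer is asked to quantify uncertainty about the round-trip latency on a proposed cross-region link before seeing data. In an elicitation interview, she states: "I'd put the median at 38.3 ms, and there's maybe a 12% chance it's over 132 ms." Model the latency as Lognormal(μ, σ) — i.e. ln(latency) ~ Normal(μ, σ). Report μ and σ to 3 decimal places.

μ ≈ 3.645, σ ≈ 1.053

If T ~ Lognormal(μ,σ) then ln T ~ Normal(μ,σ), so the p-quantile of ln T is μ + z_p·σ.
ln(38.3) = 3.645 and ln(132) = 4.883; z_{0.5} = 0, z_{0.88} = 1.175.
σ = (4.883 − 3.645)/(1.175 − (0)) = 1.053.
μ = 3.645 − (0)·1.053 = 3.645.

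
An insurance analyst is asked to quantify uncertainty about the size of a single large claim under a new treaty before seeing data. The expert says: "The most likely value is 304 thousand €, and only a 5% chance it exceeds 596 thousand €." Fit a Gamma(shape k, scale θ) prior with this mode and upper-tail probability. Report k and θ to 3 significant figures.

Gamma(k,θ) with k>1 has mode (k−1)θ, so θ = 304/(k−1).
Need P(X < 596) = 0.95 with θ tied to k this way. Start at k = 2, θ = 304: P(X<596) ≈ 0.583.
Too low — raise k to concentrate. Iterating converges to k ≈ 7.12.
Then θ = 304/(7.12−1) ≈ 49.7.

k ≈ 7.12, θ ≈ 49.7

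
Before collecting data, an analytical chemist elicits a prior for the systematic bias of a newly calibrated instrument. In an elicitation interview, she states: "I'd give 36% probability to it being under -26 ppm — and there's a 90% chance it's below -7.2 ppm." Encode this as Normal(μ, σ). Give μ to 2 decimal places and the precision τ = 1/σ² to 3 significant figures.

For Normal(μ,σ), the p-quantile is μ + z_p·σ. Here z_{0.36} = -0.3585, z_{0.9} = 1.282.
So -26 = μ − 0.3585σ and -7.2 = μ + 1.282σ.
Subtracting: σ = (-7.2 − -26)/(1.282 − (-0.3585)) = 11.46.
Then μ = -26 − (-0.3585)·11.46 = -21.89.
Precision τ = 1/σ² = 1/11.46² = 0.00761.

μ = -21.89, τ = 0.00761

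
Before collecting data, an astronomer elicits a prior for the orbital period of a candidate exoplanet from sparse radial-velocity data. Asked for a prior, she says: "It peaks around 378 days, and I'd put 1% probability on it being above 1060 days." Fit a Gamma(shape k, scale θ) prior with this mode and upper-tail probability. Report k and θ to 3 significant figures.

k ≈ 5.3, θ ≈ 87.9

Gamma(k,θ) with k>1 has mode (k−1)θ, so θ = 378/(k−1).
Need P(X < 1060) = 0.99 with θ tied to k this way. Start at k = 2, θ = 378: P(X<1060) ≈ 0.770.
Too low — raise k to concentrate. Iterating converges to k ≈ 5.3.
Then θ = 378/(5.3−1) ≈ 87.9.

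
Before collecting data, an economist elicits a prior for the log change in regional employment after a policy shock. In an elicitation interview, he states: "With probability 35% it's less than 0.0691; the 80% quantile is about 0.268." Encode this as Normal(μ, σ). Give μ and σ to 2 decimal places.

μ = 0.13, σ = 0.16

For Normal(μ,σ), the p-quantile is μ + z_p·σ. Here z_{0.35} = -0.3853, z_{0.8} = 0.8416.
So 0.0691 = μ − 0.3853σ and 0.268 = μ + 0.8416σ.
Subtracting: σ = (0.268 − 0.0691)/(0.8416 − (-0.3853)) = 0.16.
Then μ = 0.0691 − (-0.3853)·0.16 = 0.13.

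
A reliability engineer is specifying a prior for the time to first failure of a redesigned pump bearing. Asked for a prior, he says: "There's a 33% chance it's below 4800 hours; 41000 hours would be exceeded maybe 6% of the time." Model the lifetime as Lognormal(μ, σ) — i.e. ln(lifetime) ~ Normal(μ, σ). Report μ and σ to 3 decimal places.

μ ≈ 8.949, σ ≈ 1.075

If T ~ Lognormal(μ,σ) then ln T ~ Normal(μ,σ), so the p-quantile of ln T is μ + z_p·σ.
ln(4800) = 8.476 and ln(41000) = 10.62; z_{0.33} = -0.4399, z_{0.94} = 1.555.
σ = (10.62 − 8.476)/(1.555 − (-0.4399)) = 1.075.
μ = 8.476 − (-0.4399)·1.075 = 8.949.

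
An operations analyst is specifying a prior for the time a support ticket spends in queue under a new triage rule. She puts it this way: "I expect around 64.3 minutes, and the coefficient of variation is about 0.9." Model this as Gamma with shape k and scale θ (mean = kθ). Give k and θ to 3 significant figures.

For Gamma(k, scale θ): mean = kθ, variance = kθ², so CV = 1/√k.
CV = 0.9, hence k = 1/CV² = 1.23.
Then θ = mean/k = 64.3/1.23 = 52.1.

k ≈ 1.23, θ ≈ 52.1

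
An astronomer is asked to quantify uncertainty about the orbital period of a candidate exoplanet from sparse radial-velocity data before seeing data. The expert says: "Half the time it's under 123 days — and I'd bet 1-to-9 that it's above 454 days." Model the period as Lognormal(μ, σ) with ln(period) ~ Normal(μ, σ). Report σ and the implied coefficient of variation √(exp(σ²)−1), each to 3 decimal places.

σ ≈ 1.019, CV ≈ 1.351

If T ~ Lognormal(μ,σ) then ln T ~ Normal(μ,σ), so the p-quantile of ln T is μ + z_p·σ.
ln(123) = 4.812 and ln(454) = 6.118; z_{0.5} = 0, z_{0.9} = 1.282.
σ = (6.118 − 4.812)/(1.282 − (0)) = 1.019.
μ = 4.812 − (0)·1.019 = 4.812.
CV = √(exp(σ²)−1) = √(exp(1.0384)−1) = 1.351.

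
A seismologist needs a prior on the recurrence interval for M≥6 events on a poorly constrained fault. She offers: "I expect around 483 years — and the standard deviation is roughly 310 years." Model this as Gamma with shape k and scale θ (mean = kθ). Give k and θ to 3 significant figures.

k ≈ 2.43, θ ≈ 199

For Gamma(k, scale θ): mean = kθ, variance = kθ², so CV = 1/√k.
CV = SD/mean = 310/483 = 0.6418, hence k = 1/CV² = 2.43.
Then θ = mean/k = 483/2.43 = 199.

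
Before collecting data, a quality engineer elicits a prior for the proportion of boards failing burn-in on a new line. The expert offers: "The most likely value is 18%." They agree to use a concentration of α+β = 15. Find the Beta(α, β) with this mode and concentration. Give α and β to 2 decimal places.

α = 3.34, β = 11.66

For α,β > 1 the Beta mode is (α−1)/(α+β−2). With α+β = 15, the mode is (α−1)/13.
Set (α−1)/13 = 0.18 → α = 1 + 0.18·13 = 3.34.
β = 15 − α = 11.66.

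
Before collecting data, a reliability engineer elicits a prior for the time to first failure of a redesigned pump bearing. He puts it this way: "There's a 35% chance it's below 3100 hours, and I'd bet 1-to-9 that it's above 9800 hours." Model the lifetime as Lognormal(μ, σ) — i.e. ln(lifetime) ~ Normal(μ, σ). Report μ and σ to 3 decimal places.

μ ≈ 8.305, σ ≈ 0.691

If T ~ Lognormal(μ,σ) then ln T ~ Normal(μ,σ), so the p-quantile of ln T is μ + z_p·σ.
ln(3100) = 8.039 and ln(9800) = 9.19; z_{0.35} = -0.3853, z_{0.9} = 1.282.
σ = (9.19 − 8.039)/(1.282 − (-0.3853)) = 0.691.
μ = 8.039 − (-0.3853)·0.691 = 8.305.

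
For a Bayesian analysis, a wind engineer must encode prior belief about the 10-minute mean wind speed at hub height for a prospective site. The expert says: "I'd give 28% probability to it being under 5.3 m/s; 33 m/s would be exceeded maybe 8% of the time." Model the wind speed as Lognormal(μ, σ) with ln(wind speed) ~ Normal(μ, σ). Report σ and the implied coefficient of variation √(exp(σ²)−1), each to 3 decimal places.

σ ≈ 0.920, CV ≈ 1.154

If T ~ Lognormal(μ,σ) then ln T ~ Normal(μ,σ), so the p-quantile of ln T is μ + z_p·σ.
ln(5.3) = 1.668 and ln(33) = 3.497; z_{0.28} = -0.5828, z_{0.92} = 1.405.
σ = (3.497 − 1.668)/(1.405 − (-0.5828)) = 0.920.
μ = 1.668 − (-0.5828)·0.920 = 2.204.
CV = √(exp(σ²)−1) = √(exp(0.8463)−1) = 1.154.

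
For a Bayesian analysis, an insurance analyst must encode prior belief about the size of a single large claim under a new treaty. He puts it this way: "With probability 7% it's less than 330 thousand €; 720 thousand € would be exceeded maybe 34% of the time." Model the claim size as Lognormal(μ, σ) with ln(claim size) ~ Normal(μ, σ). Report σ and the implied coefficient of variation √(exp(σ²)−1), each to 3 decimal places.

σ ≈ 0.413, CV ≈ 0.431

If T ~ Lognormal(μ,σ) then ln T ~ Normal(μ,σ), so the p-quantile of ln T is μ + z_p·σ.
ln(330) = 5.799 and ln(720) = 6.579; z_{0.07} = -1.476, z_{0.66} = 0.4125.
σ = (6.579 − 5.799)/(0.4125 − (-1.476)) = 0.413.
μ = 5.799 − (-1.476)·0.413 = 6.409.
CV = √(exp(σ²)−1) = √(exp(0.1707)−1) = 0.431.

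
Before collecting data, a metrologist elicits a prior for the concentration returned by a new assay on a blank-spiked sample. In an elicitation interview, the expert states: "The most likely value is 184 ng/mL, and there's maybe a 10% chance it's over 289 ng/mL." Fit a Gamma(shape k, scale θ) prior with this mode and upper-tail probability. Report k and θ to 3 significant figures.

k ≈ 10.2, θ ≈ 20

Gamma(k,θ) with k>1 has mode (k−1)θ, so θ = 184/(k−1).
Need P(X < 289) = 0.9 with θ tied to k this way. Start at k = 2, θ = 184: P(X<289) ≈ 0.466.
Too low — raise k to concentrate. Iterating converges to k ≈ 10.2.
Then θ = 184/(10.2−1) ≈ 20.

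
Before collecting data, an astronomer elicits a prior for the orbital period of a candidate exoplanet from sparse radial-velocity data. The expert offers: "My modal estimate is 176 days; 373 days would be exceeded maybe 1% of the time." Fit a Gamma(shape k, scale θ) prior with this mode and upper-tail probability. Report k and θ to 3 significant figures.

Gamma(k,θ) with k>1 has mode (k−1)θ, so θ = 176/(k−1).
Need P(X < 373) = 0.99 with θ tied to k this way. Start at k = 2, θ = 176: P(X<373) ≈ 0.625.
Too low — raise k to concentrate. Iterating converges to k ≈ 9.61.
Then θ = 176/(9.61−1) ≈ 20.4.

k ≈ 9.61, θ ≈ 20.4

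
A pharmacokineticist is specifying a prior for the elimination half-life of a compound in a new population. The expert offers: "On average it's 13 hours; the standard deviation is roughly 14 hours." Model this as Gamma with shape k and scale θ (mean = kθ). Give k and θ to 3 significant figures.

For Gamma(k, scale θ): mean = kθ, variance = kθ², so CV = 1/√k.
CV = SD/mean = 14/13 = 1.077, hence k = 1/CV² = 0.862.
Then θ = mean/k = 13/0.862 = 15.1.

k ≈ 0.862, θ ≈ 15.1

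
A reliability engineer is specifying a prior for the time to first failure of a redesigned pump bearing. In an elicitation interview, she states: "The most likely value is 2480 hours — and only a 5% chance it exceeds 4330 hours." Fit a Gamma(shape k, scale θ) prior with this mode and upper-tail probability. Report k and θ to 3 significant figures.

k ≈ 9.98, θ ≈ 276

Gamma(k,θ) with k>1 has mode (k−1)θ, so θ = 2480/(k−1).
Need P(X < 4330) = 0.95 with θ tied to k this way. Start at k = 2, θ = 2480: P(X<4330) ≈ 0.521.
Too low — raise k to concentrate. Iterating converges to k ≈ 9.98.
Then θ = 2480/(9.98−1) ≈ 276.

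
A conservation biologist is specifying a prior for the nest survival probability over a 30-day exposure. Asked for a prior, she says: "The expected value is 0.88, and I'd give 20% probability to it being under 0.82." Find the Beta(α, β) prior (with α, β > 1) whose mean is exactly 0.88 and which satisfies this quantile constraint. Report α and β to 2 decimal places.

α ≈ 14.27, β ≈ 1.95

With mean 0.88 fixed, write α = 0.88s, β = 0.12s where s = α+β.
Need P(θ < 0.82) = 0.2 under Beta(0.88s, 0.12s). Normal approximation: (q−m)/√(m(1−m)/s) ≈ z_{0.2} = -0.842, so s ≈ 0.88·0.12·(-0.842)²/(0.82−0.88)² = 20.8.
At s = 20.8: P(θ<0.82) ≈ 0.182. Adjusting to match 0.2 gives s ≈ 16.22.
So α = 0.88·16.22 ≈ 14.27, β = 0.12·16.22 ≈ 1.95.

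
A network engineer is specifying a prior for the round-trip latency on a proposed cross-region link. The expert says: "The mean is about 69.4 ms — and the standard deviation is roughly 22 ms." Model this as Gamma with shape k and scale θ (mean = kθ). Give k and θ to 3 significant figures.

For Gamma(k, scale θ): mean = kθ, variance = kθ², so CV = 1/√k.
CV = SD/mean = 22/69.4 = 0.317, hence k = 1/CV² = 9.95.
Then θ = mean/k = 69.4/9.95 = 6.97.

k ≈ 9.95, θ ≈ 6.97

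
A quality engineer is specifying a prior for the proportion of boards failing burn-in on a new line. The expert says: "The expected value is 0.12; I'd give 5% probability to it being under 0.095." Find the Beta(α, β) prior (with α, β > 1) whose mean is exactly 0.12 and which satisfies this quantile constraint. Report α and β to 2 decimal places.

With mean 0.12 fixed, write α = 0.12s, β = 0.88s where s = α+β.
Need P(θ < 0.095) = 0.05 under Beta(0.12s, 0.88s). Normal approximation: (q−m)/√(m(1−m)/s) ≈ z_{0.05} = -1.64, so s ≈ 0.12·0.88·(-1.64)²/(0.095−0.12)² = 457.1.
At s = 457.1: P(θ<0.095) ≈ 0.043. Adjusting to match 0.05 gives s ≈ 419.49.
So α = 0.12·419.49 ≈ 50.34, β = 0.88·419.49 ≈ 369.15.

α ≈ 50.34, β ≈ 369.15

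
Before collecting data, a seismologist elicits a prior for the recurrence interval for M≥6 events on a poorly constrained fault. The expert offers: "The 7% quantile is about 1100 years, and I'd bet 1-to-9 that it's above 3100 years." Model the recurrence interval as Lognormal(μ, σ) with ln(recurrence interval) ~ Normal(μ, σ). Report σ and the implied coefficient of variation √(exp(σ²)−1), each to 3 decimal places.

σ ≈ 0.376, CV ≈ 0.389

If T ~ Lognormal(μ,σ) then ln T ~ Normal(μ,σ), so the p-quantile of ln T is μ + z_p·σ.
ln(1100) = 7.003 and ln(3100) = 8.039; z_{0.07} = -1.476, z_{0.9} = 1.282.
σ = (8.039 − 7.003)/(1.282 − (-1.476)) = 0.376.
μ = 7.003 − (-1.476)·0.376 = 7.558.
CV = √(exp(σ²)−1) = √(exp(0.1412)−1) = 0.389.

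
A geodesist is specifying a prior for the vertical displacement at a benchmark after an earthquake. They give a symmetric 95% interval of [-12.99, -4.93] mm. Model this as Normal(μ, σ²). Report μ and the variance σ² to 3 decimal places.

μ = -8.960, σ² = 4.228

A symmetric 95% interval runs μ ± z·σ with z = 1.96.
Half-width = 4.03, so σ = 4.03/1.96 = 2.0562 and σ² = 4.228.
μ is the interval midpoint, -8.960.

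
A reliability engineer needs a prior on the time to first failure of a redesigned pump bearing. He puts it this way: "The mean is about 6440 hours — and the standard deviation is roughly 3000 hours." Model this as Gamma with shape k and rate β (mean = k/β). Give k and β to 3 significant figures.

For Gamma(k, rate β): mean = k/β, variance = k/β², so CV = 1/√k.
CV = SD/mean = 3000/6440 = 0.4658, hence k = 1/CV² = 4.61.
Then β = k/mean = 4.61/6440 = 0.000716.

k ≈ 4.61, β ≈ 0.000716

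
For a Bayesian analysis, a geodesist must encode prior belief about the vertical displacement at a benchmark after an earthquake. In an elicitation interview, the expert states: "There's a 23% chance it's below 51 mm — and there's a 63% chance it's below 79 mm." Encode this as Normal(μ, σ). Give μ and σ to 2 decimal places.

μ = 70.32, σ = 26.15

The p-quantile of Normal(μ,σ) is μ + z_p·σ, with z_{0.23} = -0.7388 and z_{0.63} = 0.3319.
Eliminate σ: μ = (z₂·x₁ − z₁·x₂)/(z₂ − z₁) = (0.3319·51 − (-0.7388)·79)/1.071 = 70.32.
Then σ = (x₂ − x₁)/(z₂ − z₁) = (79 − 51)/1.071 = 26.15.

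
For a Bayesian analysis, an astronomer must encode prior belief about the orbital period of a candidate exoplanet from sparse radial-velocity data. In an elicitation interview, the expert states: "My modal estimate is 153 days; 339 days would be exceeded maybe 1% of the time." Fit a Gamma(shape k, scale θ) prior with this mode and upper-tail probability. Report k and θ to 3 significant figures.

Gamma(k,θ) with k>1 has mode (k−1)θ, so θ = 153/(k−1).
Need P(X < 339) = 0.99 with θ tied to k this way. Start at k = 2, θ = 153: P(X<339) ≈ 0.649.
Too low — raise k to concentrate. Iterating converges to k ≈ 8.61.
Then θ = 153/(8.61−1) ≈ 20.1.

k ≈ 8.61, θ ≈ 20.1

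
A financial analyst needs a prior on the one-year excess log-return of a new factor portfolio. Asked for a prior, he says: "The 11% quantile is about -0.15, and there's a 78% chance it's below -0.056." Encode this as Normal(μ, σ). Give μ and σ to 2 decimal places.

For Normal(μ,σ), the p-quantile is μ + z_p·σ. Here z_{0.11} = -1.227, z_{0.78} = 0.7722.
So -0.15 = μ − 1.227σ and -0.056 = μ + 0.7722σ.
Subtracting: σ = (-0.056 − -0.15)/(0.7722 − (-1.227)) = 0.05.
Then μ = -0.15 − (-1.227)·0.05 = -0.09.

μ = -0.09, σ = 0.05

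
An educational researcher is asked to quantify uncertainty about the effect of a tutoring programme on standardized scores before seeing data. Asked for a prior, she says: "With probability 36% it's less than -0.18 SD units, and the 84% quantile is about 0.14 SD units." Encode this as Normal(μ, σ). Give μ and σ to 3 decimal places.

For Normal(μ,σ), the p-quantile is μ + z_p·σ. Here z_{0.36} = -0.3585, z_{0.84} = 0.9945.
So -0.18 = μ − 0.3585σ and 0.14 = μ + 0.9945σ.
Subtracting: σ = (0.14 − -0.18)/(0.9945 − (-0.3585)) = 0.237.
Then μ = -0.18 − (-0.3585)·0.237 = -0.095.

μ = -0.095, σ = 0.237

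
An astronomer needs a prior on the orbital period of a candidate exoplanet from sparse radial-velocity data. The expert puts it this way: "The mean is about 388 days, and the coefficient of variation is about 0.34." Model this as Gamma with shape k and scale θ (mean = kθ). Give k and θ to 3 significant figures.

For Gamma(k, scale θ): mean = kθ, variance = kθ², so CV = 1/√k.
CV = 0.34, hence k = 1/CV² = 8.65.
Then θ = mean/k = 388/8.65 = 44.9.

k ≈ 8.65, θ ≈ 44.9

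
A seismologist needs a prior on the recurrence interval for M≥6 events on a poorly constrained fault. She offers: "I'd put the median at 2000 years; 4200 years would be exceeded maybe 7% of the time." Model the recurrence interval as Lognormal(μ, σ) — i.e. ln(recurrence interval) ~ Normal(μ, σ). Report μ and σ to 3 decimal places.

If T ~ Lognormal(μ,σ) then ln T ~ Normal(μ,σ), so the p-quantile of ln T is μ + z_p·σ.
ln(2000) = 7.601 and ln(4200) = 8.343; z_{0.5} = 0, z_{0.93} = 1.476.
σ = (8.343 − 7.601)/(1.476 − (0)) = 0.503.
μ = 7.601 − (0)·0.503 = 7.601.

μ ≈ 7.601, σ ≈ 0.503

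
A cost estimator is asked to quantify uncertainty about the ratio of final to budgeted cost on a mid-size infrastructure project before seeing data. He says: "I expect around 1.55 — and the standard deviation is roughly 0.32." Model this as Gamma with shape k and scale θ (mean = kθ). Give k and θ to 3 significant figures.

For Gamma(k, scale θ): mean = kθ, variance = kθ², so CV = 1/√k.
CV = SD/mean = 0.32/1.55 = 0.2065, hence k = 1/CV² = 23.5.
Then θ = mean/k = 1.55/23.5 = 0.0661.

k ≈ 23.5, θ ≈ 0.0661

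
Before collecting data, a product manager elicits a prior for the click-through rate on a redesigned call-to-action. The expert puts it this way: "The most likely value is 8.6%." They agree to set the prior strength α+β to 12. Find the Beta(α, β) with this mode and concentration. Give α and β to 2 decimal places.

α = 1.86, β = 10.14

For α,β > 1 the Beta mode is (α−1)/(α+β−2). With α+β = 12, the mode is (α−1)/10.
Set (α−1)/10 = 0.086 → α = 1 + 0.086·10 = 1.86.
β = 12 − α = 10.14.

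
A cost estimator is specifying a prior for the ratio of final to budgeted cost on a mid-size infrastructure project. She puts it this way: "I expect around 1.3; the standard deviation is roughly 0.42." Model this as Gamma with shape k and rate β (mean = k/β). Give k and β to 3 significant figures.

k ≈ 9.58, β ≈ 7.37

For Gamma(k, rate β): mean = k/β, variance = k/β², so CV = 1/√k.
CV = SD/mean = 0.42/1.3 = 0.3231, hence k = 1/CV² = 9.58.
Then β = k/mean = 9.58/1.3 = 7.37.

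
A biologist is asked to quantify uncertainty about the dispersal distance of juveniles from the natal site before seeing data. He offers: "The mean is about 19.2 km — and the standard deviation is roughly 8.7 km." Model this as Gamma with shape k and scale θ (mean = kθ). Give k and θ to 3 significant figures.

For Gamma(k, scale θ): mean = kθ, variance = kθ², so CV = 1/√k.
CV = SD/mean = 8.7/19.2 = 0.4531, hence k = 1/CV² = 4.87.
Then θ = mean/k = 19.2/4.87 = 3.94.

k ≈ 4.87, θ ≈ 3.94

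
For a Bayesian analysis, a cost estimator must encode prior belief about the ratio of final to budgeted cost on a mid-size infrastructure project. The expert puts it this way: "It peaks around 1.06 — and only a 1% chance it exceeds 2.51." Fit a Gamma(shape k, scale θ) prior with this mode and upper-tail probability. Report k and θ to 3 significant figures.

k ≈ 7.39, θ ≈ 0.166

Gamma(k,θ) with k>1 has mode (k−1)θ, so θ = 1.06/(k−1).
Need P(X < 2.51) = 0.99 with θ tied to k this way. Start at k = 2, θ = 1.06: P(X<2.51) ≈ 0.685.
Too low — raise k to concentrate. Iterating converges to k ≈ 7.39.
Then θ = 1.06/(7.39−1) ≈ 0.166.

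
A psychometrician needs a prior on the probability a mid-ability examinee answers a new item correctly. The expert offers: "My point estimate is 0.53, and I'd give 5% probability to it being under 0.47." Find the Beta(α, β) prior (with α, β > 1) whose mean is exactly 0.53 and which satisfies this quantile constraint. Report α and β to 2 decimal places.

α ≈ 99.37, β ≈ 88.12

With mean 0.53 fixed, write α = 0.53s, β = 0.47s where s = α+β.
Need P(θ < 0.47) = 0.05 under Beta(0.53s, 0.47s). Normal approximation: (q−m)/√(m(1−m)/s) ≈ z_{0.05} = -1.64, so s ≈ 0.53·0.47·(-1.64)²/(0.47−0.53)² = 187.2.
At s = 187.2: P(θ<0.47) ≈ 0.050. Adjusting to match 0.05 gives s ≈ 187.49.
So α = 0.53·187.49 ≈ 99.37, β = 0.47·187.49 ≈ 88.12.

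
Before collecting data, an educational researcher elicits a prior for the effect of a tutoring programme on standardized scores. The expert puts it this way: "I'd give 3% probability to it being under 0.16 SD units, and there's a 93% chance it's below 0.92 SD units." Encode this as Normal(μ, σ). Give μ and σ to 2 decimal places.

The p-quantile of Normal(μ,σ) is μ + z_p·σ, with z_{0.03} = -1.881 and z_{0.93} = 1.476.
Eliminate σ: μ = (z₂·x₁ − z₁·x₂)/(z₂ − z₁) = (1.476·0.16 − (-1.881)·0.92)/3.357 = 0.59.
Then σ = (x₂ − x₁)/(z₂ − z₁) = (0.92 − 0.16)/3.357 = 0.23.

μ = 0.59, σ = 0.23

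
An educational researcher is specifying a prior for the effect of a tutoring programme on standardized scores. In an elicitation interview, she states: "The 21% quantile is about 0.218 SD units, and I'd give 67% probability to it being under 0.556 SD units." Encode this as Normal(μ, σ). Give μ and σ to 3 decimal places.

μ = 0.437, σ = 0.271

The p-quantile of Normal(μ,σ) is μ + z_p·σ, with z_{0.21} = -0.8064 and z_{0.67} = 0.4399.
Eliminate σ: μ = (z₂·x₁ − z₁·x₂)/(z₂ − z₁) = (0.4399·0.218 − (-0.8064)·0.556)/1.246 = 0.437.
Then σ = (x₂ − x₁)/(z₂ − z₁) = (0.556 − 0.218)/1.246 = 0.271.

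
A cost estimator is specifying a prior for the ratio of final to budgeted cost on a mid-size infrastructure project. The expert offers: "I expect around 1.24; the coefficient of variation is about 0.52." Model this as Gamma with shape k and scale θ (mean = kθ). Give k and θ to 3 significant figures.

For Gamma(k, scale θ): mean = kθ, variance = kθ², so CV = 1/√k.
CV = 0.52, hence k = 1/CV² = 3.7.
Then θ = mean/k = 1.24/3.7 = 0.335.

k ≈ 3.7, θ ≈ 0.335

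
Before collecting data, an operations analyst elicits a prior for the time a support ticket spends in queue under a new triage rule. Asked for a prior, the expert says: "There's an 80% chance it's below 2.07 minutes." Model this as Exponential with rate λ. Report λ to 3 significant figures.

P(T < 2.07) = 1 − e^(−λ·2.07) = 0.8, so λ = −ln(1−0.8)/2.07 = −ln(0.2)/2.07 = 0.778.

λ ≈ 0.778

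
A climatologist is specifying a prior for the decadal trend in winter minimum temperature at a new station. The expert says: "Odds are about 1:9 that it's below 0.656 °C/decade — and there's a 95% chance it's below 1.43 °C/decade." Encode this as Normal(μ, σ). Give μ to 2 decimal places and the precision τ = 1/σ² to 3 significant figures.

μ = 0.99, τ = 14.3

For Normal(μ,σ), the p-quantile is μ + z_p·σ. Here z_{0.1} = -1.282, z_{0.95} = 1.645.
So 0.656 = μ − 1.282σ and 1.43 = μ + 1.645σ.
Subtracting: σ = (1.43 − 0.656)/(1.645 − (-1.282)) = 0.26.
Then μ = 0.656 − (-1.282)·0.26 = 0.99.
Precision τ = 1/σ² = 1/0.2645² = 14.3.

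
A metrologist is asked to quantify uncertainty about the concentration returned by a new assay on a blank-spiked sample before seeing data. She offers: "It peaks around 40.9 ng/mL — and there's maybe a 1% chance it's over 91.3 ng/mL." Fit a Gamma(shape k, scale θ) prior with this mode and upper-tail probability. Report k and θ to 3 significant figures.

Gamma(k,θ) with k>1 has mode (k−1)θ, so θ = 40.9/(k−1).
Need P(X < 91.3) = 0.99 with θ tied to k this way. Start at k = 2, θ = 40.9: P(X<91.3) ≈ 0.653.
Too low — raise k to concentrate. Iterating converges to k ≈ 8.45.
Then θ = 40.9/(8.45−1) ≈ 5.49.

k ≈ 8.45, θ ≈ 5.49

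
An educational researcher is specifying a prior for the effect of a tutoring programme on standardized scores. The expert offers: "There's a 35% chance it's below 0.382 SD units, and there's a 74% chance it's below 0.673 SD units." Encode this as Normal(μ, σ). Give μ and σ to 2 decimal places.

μ = 0.49, σ = 0.28

For Normal(μ,σ), the p-quantile is μ + z_p·σ. Here z_{0.35} = -0.3853, z_{0.74} = 0.6433.
So 0.382 = μ − 0.3853σ and 0.673 = μ + 0.6433σ.
Subtracting: σ = (0.673 − 0.382)/(0.6433 − (-0.3853)) = 0.28.
Then μ = 0.382 − (-0.3853)·0.28 = 0.49.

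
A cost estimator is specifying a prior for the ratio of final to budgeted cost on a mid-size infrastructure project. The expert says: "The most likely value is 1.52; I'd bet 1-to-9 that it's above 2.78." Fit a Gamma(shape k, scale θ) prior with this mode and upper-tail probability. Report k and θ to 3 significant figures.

Gamma(k,θ) with k>1 has mode (k−1)θ, so θ = 1.52/(k−1).
Need P(X < 2.78) = 0.9 with θ tied to k this way. Start at k = 2, θ = 1.52: P(X<2.78) ≈ 0.546.
Too low — raise k to concentrate. Iterating converges to k ≈ 6.23.
Then θ = 1.52/(6.23−1) ≈ 0.291.

k ≈ 6.23, θ ≈ 0.291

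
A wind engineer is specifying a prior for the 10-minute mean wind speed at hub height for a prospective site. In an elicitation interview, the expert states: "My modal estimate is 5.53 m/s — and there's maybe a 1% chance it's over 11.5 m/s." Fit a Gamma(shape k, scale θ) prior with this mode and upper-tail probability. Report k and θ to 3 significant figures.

Gamma(k,θ) with k>1 has mode (k−1)θ, so θ = 5.53/(k−1).
Need P(X < 11.5) = 0.99 with θ tied to k this way. Start at k = 2, θ = 5.53: P(X<11.5) ≈ 0.615.
Too low — raise k to concentrate. Iterating converges to k ≈ 10.1.
Then θ = 5.53/(10.1−1) ≈ 0.608.

k ≈ 10.1, θ ≈ 0.608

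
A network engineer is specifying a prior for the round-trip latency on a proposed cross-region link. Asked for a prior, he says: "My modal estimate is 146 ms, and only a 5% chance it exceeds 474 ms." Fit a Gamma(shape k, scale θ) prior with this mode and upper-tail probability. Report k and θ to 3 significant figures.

Gamma(k,θ) with k>1 has mode (k−1)θ, so θ = 146/(k−1).
Need P(X < 474) = 0.95 with θ tied to k this way. Start at k = 2, θ = 146: P(X<474) ≈ 0.835.
Too low — raise k to concentrate. Iterating converges to k ≈ 2.89.
Then θ = 146/(2.89−1) ≈ 77.4.

k ≈ 2.89, θ ≈ 77.4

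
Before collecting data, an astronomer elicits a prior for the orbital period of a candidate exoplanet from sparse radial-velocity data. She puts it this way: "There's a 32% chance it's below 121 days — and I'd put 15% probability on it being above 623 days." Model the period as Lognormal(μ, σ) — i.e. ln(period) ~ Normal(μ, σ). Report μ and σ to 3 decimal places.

μ ≈ 5.305, σ ≈ 1.090

If T ~ Lognormal(μ,σ) then ln T ~ Normal(μ,σ), so the p-quantile of ln T is μ + z_p·σ.
ln(121) = 4.796 and ln(623) = 6.435; z_{0.32} = -0.4677, z_{0.85} = 1.036.
σ = (6.435 − 4.796)/(1.036 − (-0.4677)) = 1.090.
μ = 4.796 − (-0.4677)·1.090 = 5.305.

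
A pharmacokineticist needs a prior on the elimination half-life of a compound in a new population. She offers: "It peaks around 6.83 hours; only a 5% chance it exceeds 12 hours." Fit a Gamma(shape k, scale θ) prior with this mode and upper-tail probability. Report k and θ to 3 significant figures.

Gamma(k,θ) with k>1 has mode (k−1)θ, so θ = 6.83/(k−1).
Need P(X < 12) = 0.95 with θ tied to k this way. Start at k = 2, θ = 6.83: P(X<12) ≈ 0.524.
Too low — raise k to concentrate. Iterating converges to k ≈ 9.78.
Then θ = 6.83/(9.78−1) ≈ 0.778.

k ≈ 9.78, θ ≈ 0.778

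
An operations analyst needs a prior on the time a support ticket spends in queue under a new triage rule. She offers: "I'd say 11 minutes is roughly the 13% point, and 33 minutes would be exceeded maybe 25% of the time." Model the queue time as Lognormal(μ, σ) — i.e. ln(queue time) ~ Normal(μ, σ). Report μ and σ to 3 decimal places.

If T ~ Lognormal(μ,σ) then ln T ~ Normal(μ,σ), so the p-quantile of ln T is μ + z_p·σ.
ln(11) = 2.398 and ln(33) = 3.497; z_{0.13} = -1.126, z_{0.75} = 0.6745.
σ = (3.497 − 2.398)/(0.6745 − (-1.126)) = 0.610.
μ = 2.398 − (-1.126)·0.610 = 3.085.

μ ≈ 3.085, σ ≈ 0.610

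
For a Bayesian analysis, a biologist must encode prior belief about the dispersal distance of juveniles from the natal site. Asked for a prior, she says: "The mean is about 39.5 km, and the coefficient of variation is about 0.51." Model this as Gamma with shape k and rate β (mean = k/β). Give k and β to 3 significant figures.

For Gamma(k, rate β): mean = k/β, variance = k/β², so CV = 1/√k.
CV = 0.51, hence k = 1/CV² = 3.84.
Then β = k/mean = 3.84/39.5 = 0.0973.

k ≈ 3.84, β ≈ 0.0973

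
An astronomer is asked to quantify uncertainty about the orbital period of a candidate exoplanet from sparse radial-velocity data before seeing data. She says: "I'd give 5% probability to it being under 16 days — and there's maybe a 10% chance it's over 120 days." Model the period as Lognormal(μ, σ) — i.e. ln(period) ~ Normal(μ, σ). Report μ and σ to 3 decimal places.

μ ≈ 3.905, σ ≈ 0.689

If T ~ Lognormal(μ,σ) then ln T ~ Normal(μ,σ), so the p-quantile of ln T is μ + z_p·σ.
ln(16) = 2.773 and ln(120) = 4.787; z_{0.05} = -1.645, z_{0.9} = 1.282.
σ = (4.787 − 2.773)/(1.282 − (-1.645)) = 0.689.
μ = 2.773 − (-1.645)·0.689 = 3.905.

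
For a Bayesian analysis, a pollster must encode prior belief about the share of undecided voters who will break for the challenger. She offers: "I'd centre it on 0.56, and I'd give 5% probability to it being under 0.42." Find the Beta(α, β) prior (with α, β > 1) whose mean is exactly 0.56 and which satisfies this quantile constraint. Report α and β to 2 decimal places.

α ≈ 19.11, β ≈ 15.02

With mean 0.56 fixed, write α = 0.56s, β = 0.44s where s = α+β.
Need P(θ < 0.42) = 0.05 under Beta(0.56s, 0.44s). Normal approximation: (q−m)/√(m(1−m)/s) ≈ z_{0.05} = -1.64, so s ≈ 0.56·0.44·(-1.64)²/(0.42−0.56)² = 34.0.
At s = 34.0: P(θ<0.42) ≈ 0.050. Adjusting to match 0.05 gives s ≈ 34.13.
So α = 0.56·34.13 ≈ 19.11, β = 0.44·34.13 ≈ 15.02.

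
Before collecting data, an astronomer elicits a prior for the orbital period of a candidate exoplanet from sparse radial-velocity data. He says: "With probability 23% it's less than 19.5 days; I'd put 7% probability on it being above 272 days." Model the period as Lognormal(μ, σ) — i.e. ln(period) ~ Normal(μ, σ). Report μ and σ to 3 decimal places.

μ ≈ 3.850, σ ≈ 1.190

If T ~ Lognormal(μ,σ) then ln T ~ Normal(μ,σ), so the p-quantile of ln T is μ + z_p·σ.
ln(19.5) = 2.97 and ln(272) = 5.606; z_{0.23} = -0.7388, z_{0.93} = 1.476.
σ = (5.606 − 2.97)/(1.476 − (-0.7388)) = 1.190.
μ = 2.97 − (-0.7388)·1.190 = 3.850.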